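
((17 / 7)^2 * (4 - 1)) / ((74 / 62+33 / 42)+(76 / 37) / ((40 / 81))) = 4972245 / 1725073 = 2.88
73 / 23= 3.17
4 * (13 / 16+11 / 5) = 241 / 20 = 12.05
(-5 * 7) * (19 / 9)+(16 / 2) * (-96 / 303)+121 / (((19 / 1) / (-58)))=-7699273 / 17271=-445.79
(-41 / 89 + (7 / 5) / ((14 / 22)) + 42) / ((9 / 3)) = 6488 / 445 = 14.58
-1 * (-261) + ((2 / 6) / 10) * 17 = 7847 / 30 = 261.57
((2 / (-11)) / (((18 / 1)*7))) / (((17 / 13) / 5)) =-65 / 11781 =-0.01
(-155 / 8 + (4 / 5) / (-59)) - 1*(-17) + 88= 202043 / 2360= 85.61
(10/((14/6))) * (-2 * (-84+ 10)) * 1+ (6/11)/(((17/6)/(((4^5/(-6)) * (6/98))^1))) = 5793528/9163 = 632.27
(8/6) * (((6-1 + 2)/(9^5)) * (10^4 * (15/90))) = 140000/531441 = 0.26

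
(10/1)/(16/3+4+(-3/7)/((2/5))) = 1.21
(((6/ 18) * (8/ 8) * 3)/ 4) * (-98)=-49/ 2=-24.50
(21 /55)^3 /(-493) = -9261 /82022875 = -0.00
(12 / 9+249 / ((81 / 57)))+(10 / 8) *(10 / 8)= 25649 / 144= 178.12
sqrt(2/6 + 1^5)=2 * sqrt(3)/3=1.15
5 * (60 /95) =60 /19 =3.16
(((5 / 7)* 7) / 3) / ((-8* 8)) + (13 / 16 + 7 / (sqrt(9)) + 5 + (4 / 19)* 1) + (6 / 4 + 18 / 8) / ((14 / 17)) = 329003 / 25536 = 12.88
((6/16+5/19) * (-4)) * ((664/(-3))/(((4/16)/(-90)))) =-203393.68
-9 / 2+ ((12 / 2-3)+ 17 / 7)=13 / 14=0.93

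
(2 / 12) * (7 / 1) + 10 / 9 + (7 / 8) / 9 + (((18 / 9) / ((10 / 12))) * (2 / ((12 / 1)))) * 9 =239 / 40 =5.98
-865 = -865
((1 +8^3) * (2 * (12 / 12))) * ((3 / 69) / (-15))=-342 / 115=-2.97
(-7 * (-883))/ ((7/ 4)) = 3532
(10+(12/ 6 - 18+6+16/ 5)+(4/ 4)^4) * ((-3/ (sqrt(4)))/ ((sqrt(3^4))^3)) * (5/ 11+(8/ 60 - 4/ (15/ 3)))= 49/ 26730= 0.00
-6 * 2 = -12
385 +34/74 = 385.46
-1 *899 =-899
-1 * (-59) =59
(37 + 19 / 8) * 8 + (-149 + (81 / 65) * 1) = 10871 / 65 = 167.25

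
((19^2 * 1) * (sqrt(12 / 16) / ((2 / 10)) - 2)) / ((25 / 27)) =-19494 / 25 + 9747 * sqrt(3) / 10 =908.47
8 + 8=16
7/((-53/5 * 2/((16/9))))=-280/477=-0.59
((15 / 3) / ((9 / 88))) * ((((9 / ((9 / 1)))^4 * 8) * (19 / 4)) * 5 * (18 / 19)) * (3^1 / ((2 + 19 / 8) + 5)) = 2816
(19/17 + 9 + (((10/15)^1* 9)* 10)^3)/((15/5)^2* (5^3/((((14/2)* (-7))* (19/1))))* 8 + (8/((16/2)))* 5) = -3418792132/73865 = -46284.33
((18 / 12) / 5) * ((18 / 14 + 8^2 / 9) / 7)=529 / 1470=0.36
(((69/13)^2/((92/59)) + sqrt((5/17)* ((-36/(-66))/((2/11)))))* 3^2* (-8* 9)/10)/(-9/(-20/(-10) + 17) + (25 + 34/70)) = -131570649/2810977-43092* sqrt(255)/282761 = -49.24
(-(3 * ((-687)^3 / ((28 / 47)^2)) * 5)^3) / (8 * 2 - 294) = -1240142406284026047375881323511314442625 / 133965504512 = -9257177142739308100489478000.00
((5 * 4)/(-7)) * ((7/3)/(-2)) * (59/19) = 590/57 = 10.35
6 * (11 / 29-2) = -282 / 29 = -9.72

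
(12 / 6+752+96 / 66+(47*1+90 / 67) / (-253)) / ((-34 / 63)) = -73323243 / 52394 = -1399.46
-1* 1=-1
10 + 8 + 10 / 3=64 / 3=21.33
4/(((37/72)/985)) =283680/37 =7667.03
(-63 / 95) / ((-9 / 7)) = 49 / 95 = 0.52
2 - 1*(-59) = 61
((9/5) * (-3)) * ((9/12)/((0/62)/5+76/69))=-5589/1520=-3.68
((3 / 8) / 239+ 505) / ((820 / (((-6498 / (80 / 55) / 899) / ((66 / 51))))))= -53330941179 / 22551810560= -2.36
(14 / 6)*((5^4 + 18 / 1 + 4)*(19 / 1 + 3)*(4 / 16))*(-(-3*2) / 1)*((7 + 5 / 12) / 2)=4433891 / 24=184745.46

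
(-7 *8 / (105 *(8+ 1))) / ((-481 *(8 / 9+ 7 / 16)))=128 / 1378065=0.00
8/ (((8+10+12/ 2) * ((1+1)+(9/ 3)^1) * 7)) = 1/ 105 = 0.01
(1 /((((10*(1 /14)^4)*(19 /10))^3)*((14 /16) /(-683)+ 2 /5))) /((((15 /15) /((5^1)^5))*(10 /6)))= 968048553808179200000 /24905029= 38869601549477.38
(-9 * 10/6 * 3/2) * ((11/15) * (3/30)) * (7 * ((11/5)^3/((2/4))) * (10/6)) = -102487/250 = -409.95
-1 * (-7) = 7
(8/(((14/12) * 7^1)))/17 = 48/833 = 0.06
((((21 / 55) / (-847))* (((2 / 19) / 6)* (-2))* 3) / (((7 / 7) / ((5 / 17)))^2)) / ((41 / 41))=30 / 7308521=0.00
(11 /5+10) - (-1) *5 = 86 /5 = 17.20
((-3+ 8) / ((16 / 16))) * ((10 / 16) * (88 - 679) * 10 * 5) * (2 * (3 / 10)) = -221625 / 4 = -55406.25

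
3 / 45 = 1 / 15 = 0.07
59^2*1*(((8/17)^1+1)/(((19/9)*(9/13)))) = 1131325/323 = 3502.55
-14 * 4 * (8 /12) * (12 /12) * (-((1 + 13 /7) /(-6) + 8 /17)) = -32 /153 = -0.21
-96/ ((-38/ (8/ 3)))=128/ 19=6.74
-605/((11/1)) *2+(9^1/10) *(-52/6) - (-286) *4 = 5131/5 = 1026.20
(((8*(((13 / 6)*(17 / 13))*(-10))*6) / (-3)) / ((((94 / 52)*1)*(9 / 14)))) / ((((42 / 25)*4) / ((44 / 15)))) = 1944800 / 11421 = 170.28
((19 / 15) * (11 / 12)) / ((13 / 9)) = 209 / 260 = 0.80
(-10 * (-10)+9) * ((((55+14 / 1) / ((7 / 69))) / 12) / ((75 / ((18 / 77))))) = 518949 / 26950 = 19.26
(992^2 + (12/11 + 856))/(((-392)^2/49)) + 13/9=24488909/77616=315.51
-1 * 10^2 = -100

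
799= 799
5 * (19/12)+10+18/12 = 233/12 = 19.42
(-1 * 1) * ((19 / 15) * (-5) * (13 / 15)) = 247 / 45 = 5.49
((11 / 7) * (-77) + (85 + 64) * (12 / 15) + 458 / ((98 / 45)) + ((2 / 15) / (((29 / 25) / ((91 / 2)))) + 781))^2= 449558643028804 / 454329225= 989499.72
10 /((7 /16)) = 160 /7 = 22.86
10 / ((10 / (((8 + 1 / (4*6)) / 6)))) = 1.34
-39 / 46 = -0.85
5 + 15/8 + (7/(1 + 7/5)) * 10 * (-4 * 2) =-226.46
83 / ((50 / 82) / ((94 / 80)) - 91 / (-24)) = 3838584 / 199357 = 19.25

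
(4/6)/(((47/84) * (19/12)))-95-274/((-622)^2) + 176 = 14122110869/172743706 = 81.75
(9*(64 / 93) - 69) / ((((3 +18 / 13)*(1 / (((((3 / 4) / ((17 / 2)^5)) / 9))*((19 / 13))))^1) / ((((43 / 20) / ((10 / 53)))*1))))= -1479071 / 3301167525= -0.00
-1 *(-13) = 13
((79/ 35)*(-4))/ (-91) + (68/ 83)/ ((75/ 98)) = 4638388/ 3965325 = 1.17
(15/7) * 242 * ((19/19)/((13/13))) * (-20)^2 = 1452000/7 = 207428.57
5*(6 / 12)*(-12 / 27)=-1.11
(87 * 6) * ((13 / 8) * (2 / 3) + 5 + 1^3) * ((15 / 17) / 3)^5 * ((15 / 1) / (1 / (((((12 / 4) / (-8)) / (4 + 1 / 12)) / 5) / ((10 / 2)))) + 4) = 525534375 / 16370116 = 32.10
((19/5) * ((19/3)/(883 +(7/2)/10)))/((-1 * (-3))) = 1444/159003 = 0.01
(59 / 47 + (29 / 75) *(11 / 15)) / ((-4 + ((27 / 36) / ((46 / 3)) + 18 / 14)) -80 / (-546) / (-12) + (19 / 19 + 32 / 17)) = 3308748352 / 440278375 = 7.52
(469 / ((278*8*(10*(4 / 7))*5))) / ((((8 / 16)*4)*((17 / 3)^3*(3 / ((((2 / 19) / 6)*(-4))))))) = -9849 / 20760372800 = -0.00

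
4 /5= 0.80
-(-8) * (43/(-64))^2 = 3.61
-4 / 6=-2 / 3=-0.67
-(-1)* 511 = 511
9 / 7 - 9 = -54 / 7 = -7.71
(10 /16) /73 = 5 /584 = 0.01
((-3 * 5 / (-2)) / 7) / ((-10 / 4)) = -3 / 7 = -0.43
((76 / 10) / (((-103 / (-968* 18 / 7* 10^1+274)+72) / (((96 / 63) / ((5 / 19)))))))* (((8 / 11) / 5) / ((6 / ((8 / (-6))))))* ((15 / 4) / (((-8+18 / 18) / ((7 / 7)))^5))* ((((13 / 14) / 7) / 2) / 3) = 51757257344 / 531103590902894625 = 0.00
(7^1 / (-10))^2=49 / 100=0.49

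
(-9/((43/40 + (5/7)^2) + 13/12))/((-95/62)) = 2.20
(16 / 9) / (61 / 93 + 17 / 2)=992 / 5109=0.19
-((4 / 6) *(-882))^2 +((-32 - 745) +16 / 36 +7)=-3118622 / 9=-346513.56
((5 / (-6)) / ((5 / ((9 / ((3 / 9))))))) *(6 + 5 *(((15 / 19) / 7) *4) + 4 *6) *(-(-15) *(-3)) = 868725 / 133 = 6531.77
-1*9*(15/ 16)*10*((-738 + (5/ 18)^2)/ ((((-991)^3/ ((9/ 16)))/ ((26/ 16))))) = -233109825/ 3986400342016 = -0.00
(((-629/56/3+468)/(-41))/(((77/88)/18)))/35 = -93594/14063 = -6.66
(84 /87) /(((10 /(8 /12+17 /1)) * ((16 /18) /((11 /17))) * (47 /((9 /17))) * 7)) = 15741 /7878140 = 0.00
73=73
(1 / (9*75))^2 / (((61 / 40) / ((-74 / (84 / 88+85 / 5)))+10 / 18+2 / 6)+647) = 0.00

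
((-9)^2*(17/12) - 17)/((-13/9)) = -3519/52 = -67.67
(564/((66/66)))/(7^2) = 564/49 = 11.51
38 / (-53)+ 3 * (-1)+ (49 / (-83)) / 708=-11579105 / 3114492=-3.72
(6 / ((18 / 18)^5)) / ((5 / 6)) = 36 / 5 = 7.20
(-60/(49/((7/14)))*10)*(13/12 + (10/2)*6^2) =-54325/49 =-1108.67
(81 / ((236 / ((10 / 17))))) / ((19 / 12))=2430 / 19057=0.13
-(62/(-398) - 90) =17941/199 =90.16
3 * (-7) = -21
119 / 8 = 14.88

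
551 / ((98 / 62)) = 17081 / 49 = 348.59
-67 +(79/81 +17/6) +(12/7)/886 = -31743965/502362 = -63.19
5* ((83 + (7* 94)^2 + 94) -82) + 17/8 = 17322377/8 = 2165297.12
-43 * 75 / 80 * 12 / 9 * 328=-17630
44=44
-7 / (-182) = 1 / 26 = 0.04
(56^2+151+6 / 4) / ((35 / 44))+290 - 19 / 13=2012307 / 455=4422.65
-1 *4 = -4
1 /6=0.17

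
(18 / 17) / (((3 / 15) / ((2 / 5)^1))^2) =72 / 17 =4.24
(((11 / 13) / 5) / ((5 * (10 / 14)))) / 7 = 11 / 1625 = 0.01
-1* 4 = -4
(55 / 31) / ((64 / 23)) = 1265 / 1984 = 0.64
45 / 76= 0.59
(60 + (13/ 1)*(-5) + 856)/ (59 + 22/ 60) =25530/ 1781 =14.33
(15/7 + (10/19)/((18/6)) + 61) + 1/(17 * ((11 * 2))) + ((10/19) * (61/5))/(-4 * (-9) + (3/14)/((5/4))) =666452305/10495562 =63.50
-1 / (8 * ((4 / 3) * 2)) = -0.05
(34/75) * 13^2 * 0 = 0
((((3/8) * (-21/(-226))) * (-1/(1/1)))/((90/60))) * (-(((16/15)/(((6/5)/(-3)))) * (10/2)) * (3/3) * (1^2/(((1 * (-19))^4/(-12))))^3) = 60480/250104585854476193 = 0.00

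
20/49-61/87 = -1249/4263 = -0.29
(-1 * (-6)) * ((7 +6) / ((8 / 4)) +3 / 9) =41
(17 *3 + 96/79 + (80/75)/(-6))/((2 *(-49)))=-184993/348390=-0.53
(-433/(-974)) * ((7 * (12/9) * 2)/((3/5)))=60620/4383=13.83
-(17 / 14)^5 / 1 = -1419857 / 537824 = -2.64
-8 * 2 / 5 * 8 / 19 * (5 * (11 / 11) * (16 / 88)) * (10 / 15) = -512 / 627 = -0.82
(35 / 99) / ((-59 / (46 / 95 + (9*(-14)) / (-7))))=-12292 / 110979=-0.11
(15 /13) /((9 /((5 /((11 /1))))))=25 /429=0.06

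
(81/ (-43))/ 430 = -81/ 18490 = -0.00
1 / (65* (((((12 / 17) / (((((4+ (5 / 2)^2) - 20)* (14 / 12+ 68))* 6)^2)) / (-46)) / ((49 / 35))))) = -735352527 / 32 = -22979766.47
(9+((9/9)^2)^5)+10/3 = 40/3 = 13.33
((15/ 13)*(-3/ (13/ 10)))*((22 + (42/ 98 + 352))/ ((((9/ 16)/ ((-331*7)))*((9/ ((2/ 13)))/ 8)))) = 11104652800/ 19773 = 561606.88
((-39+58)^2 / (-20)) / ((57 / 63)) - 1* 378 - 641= -20779 / 20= -1038.95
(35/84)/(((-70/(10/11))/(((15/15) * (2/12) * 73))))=-365/5544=-0.07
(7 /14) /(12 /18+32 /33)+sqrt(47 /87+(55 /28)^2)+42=sqrt(26102001) /2436+1523 /36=44.40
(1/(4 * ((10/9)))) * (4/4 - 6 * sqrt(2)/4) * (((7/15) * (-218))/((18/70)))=-5341/60 + 5341 * sqrt(2)/40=99.82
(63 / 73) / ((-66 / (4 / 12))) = -7 / 1606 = -0.00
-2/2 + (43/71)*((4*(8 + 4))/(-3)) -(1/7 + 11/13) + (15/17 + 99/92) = -98227833/10105004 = -9.72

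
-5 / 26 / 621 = -5 / 16146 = -0.00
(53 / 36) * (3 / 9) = 53 / 108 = 0.49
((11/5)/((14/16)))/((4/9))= 198/35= 5.66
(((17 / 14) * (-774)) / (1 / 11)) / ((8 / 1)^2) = -72369 / 448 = -161.54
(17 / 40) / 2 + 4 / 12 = 131 / 240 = 0.55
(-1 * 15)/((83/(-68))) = 1020/83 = 12.29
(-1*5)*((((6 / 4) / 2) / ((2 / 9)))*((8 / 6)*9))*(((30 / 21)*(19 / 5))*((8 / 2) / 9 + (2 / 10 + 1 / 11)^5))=-490.86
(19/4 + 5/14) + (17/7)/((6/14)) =905/84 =10.77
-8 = -8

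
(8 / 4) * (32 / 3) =64 / 3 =21.33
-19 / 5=-3.80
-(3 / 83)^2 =-9 / 6889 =-0.00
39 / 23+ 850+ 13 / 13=19612 / 23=852.70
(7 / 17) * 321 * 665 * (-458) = -684368790 / 17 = -40256987.65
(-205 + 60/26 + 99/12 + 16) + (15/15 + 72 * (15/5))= 2005/52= 38.56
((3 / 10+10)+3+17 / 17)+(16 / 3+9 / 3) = 679 / 30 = 22.63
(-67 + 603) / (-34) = -15.76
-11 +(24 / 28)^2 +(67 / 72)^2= -2387591 / 254016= -9.40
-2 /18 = -1 /9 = -0.11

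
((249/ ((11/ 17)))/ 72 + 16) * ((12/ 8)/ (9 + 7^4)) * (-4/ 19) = -0.00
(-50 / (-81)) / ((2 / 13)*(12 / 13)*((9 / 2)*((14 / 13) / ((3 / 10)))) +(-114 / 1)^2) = 54925 / 1156568706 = 0.00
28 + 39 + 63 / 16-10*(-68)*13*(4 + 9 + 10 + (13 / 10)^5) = 2362132387 / 10000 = 236213.24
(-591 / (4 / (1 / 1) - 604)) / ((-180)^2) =197 / 6480000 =0.00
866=866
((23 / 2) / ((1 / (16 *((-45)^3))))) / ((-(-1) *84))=-1397250 / 7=-199607.14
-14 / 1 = -14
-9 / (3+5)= -9 / 8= -1.12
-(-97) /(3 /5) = 161.67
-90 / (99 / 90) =-900 / 11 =-81.82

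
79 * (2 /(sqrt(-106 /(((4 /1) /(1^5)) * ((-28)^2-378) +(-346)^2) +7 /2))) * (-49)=-3871 * sqrt(357770990) /17691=-4138.79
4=4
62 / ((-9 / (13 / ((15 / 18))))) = -1612 / 15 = -107.47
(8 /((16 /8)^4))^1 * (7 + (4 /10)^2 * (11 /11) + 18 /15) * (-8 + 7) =-209 /50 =-4.18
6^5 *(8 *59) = 3670272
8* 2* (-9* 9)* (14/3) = -6048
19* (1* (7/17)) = 133/17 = 7.82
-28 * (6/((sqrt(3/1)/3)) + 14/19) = -168 * sqrt(3)-392/19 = -311.62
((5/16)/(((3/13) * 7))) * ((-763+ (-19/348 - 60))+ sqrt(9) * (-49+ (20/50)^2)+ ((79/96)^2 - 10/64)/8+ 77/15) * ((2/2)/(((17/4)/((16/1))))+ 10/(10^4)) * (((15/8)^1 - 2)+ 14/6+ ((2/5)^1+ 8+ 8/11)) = -23774451254814668759/2985374515200000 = -7963.64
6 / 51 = 2 / 17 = 0.12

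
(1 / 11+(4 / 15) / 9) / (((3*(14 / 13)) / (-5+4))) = -2327 / 62370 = -0.04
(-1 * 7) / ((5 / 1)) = -7 / 5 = -1.40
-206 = -206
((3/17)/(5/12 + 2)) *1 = 36/493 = 0.07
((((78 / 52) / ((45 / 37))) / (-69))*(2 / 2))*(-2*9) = 37 / 115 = 0.32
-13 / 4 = -3.25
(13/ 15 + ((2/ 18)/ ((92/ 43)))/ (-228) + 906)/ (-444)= -856009369/ 419100480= -2.04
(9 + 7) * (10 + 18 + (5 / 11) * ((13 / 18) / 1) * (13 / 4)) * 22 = 92084 / 9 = 10231.56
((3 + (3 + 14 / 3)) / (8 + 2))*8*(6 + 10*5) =7168 / 15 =477.87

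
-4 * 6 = -24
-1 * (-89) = 89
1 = 1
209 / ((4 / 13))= 2717 / 4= 679.25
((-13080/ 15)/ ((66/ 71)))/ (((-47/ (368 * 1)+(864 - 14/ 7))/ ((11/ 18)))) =-5695904/ 8563563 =-0.67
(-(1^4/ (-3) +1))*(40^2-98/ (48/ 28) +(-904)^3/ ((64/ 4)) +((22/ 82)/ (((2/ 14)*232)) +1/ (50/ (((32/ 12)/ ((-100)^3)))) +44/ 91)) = 31222958836751858983/ 1014365625000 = 30780773.78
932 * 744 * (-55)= -38137440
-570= -570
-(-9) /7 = 9 /7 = 1.29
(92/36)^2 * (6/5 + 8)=24334/405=60.08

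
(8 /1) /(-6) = -4 /3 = -1.33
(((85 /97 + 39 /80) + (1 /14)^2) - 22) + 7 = -5183093 /380240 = -13.63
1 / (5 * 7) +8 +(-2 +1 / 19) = 4044 / 665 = 6.08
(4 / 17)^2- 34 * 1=-9810 / 289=-33.94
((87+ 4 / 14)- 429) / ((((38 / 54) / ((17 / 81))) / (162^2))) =-355728672 / 133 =-2674651.67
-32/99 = -0.32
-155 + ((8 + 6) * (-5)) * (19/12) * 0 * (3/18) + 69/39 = -153.23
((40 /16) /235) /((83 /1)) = 1 /7802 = 0.00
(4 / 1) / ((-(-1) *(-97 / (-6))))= 24 / 97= 0.25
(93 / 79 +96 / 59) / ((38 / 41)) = 535911 / 177118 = 3.03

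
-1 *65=-65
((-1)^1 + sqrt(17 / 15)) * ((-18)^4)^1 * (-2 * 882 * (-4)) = 47836053.27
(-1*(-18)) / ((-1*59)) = -18 / 59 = -0.31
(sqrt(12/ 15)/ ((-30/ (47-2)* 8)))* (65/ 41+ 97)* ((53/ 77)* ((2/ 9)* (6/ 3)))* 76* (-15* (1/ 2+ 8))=69194998* sqrt(5)/ 3157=49010.05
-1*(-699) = 699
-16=-16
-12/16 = -3/4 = -0.75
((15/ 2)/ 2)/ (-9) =-5/ 12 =-0.42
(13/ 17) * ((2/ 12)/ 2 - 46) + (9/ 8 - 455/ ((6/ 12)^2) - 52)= -777643/ 408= -1905.99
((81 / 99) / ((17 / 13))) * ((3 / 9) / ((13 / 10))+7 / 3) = 303 / 187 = 1.62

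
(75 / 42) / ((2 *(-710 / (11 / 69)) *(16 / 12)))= -55 / 365792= -0.00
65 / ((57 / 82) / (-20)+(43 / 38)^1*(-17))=-2025400 / 600503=-3.37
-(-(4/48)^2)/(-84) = -1/12096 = -0.00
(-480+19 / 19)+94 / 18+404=-69.78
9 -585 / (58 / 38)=-10854 / 29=-374.28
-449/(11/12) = -5388/11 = -489.82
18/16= 9/8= 1.12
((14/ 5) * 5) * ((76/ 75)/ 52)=266/ 975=0.27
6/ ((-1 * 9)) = -2/ 3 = -0.67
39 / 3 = 13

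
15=15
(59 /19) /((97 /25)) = 0.80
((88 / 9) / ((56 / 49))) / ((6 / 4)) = 5.70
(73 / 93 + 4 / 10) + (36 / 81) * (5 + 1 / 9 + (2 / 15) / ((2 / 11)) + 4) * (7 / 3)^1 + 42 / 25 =2462161 / 188325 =13.07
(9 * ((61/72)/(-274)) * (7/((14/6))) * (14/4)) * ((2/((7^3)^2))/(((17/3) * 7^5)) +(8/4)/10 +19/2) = -596691959265861/210523153574720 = -2.83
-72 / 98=-36 / 49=-0.73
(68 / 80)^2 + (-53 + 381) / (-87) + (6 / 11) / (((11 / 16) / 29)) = 84050303 / 4210800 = 19.96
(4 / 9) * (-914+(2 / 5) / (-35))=-639808 / 1575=-406.23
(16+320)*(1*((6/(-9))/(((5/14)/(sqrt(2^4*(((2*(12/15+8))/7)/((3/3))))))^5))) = -5570438365184*sqrt(770)/390625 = -395707882.22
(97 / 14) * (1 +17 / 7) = 1164 / 49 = 23.76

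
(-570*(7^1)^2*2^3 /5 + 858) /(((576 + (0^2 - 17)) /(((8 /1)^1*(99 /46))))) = -17356680 /12857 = -1349.98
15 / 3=5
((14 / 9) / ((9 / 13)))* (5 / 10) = 91 / 81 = 1.12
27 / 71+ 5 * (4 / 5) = 311 / 71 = 4.38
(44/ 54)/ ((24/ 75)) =275/ 108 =2.55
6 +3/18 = 37/6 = 6.17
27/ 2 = 13.50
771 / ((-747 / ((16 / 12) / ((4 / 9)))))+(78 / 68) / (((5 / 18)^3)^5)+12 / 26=141952690416048895779121 / 559783935546875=253584787.63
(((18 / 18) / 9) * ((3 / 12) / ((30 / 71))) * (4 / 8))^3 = 357911 / 10077696000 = 0.00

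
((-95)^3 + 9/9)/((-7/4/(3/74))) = 734892/37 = 19861.95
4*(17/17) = 4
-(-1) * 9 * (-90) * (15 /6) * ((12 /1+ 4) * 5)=-162000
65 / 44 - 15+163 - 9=6181 / 44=140.48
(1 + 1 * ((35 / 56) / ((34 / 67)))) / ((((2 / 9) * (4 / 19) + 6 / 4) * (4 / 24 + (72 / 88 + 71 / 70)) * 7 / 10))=85632525 / 83059348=1.03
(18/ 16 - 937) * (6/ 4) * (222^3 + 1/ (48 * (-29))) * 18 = -1026238967171145/ 3712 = -276465239000.85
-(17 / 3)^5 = -1419857 / 243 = -5843.03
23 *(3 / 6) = 11.50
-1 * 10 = -10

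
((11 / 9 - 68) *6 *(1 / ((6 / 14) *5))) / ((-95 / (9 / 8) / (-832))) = -875056 / 475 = -1842.22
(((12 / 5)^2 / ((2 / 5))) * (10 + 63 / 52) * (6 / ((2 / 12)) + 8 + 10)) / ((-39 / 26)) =-377784 / 65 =-5812.06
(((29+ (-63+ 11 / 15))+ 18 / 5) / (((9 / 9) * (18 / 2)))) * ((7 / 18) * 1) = -623 / 486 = -1.28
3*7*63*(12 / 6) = 2646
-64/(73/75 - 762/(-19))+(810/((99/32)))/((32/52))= 272949960/643907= 423.90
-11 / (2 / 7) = -77 / 2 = -38.50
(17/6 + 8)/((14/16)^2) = 2080/147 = 14.15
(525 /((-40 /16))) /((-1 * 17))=210 /17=12.35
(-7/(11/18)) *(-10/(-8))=-315/22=-14.32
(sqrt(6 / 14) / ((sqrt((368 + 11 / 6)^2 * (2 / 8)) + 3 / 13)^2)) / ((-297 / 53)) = -143312 * sqrt(21) / 192706596159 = -0.00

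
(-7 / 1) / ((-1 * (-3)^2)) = 7 / 9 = 0.78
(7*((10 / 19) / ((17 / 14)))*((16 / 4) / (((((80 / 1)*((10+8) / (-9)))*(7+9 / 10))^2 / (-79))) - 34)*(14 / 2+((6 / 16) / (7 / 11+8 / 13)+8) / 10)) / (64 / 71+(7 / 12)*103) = -201171589880625 / 15188797871168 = -13.24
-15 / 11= -1.36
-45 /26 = -1.73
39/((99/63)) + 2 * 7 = 427/11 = 38.82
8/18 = 4/9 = 0.44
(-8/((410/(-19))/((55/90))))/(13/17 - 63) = -3553/976005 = -0.00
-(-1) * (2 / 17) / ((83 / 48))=96 / 1411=0.07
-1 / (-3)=1 / 3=0.33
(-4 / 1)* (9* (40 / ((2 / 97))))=-69840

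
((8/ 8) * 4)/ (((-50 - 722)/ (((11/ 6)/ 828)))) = -11/ 958824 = -0.00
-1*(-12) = 12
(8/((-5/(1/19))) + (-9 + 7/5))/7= -146/133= -1.10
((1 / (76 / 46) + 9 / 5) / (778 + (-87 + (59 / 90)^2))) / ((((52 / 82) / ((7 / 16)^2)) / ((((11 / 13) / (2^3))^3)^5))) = 221892895524216884651145 / 91111259604729071741860003962807274962944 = 0.00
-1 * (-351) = 351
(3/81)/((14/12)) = 2/63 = 0.03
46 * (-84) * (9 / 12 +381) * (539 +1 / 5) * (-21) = 83513242512 / 5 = 16702648502.40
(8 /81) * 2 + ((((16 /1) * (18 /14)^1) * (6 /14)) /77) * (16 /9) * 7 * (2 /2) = 70832 /43659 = 1.62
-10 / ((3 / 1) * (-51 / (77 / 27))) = 770 / 4131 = 0.19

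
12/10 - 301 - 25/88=-132037/440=-300.08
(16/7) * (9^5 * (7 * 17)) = 16061328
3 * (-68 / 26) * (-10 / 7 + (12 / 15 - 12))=3468 / 35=99.09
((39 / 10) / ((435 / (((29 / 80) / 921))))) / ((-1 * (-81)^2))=-13 / 24170724000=-0.00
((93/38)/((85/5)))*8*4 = 1488/323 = 4.61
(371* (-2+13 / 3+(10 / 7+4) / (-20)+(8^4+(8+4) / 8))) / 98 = 11407031 / 735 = 15519.77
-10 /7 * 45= -450 /7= -64.29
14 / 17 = 0.82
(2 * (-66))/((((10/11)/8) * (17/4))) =-23232/85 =-273.32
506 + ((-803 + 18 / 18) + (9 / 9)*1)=-295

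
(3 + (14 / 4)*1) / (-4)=-13 / 8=-1.62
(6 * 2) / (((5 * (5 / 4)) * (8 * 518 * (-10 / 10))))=-3 / 6475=-0.00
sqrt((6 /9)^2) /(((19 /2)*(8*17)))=1 /1938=0.00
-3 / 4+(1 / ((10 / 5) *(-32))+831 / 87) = 16307 / 1856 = 8.79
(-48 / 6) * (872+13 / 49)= -341928 / 49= -6978.12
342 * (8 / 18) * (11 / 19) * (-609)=-53592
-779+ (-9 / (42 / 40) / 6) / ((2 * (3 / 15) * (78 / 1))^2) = -66352229 / 85176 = -779.00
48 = 48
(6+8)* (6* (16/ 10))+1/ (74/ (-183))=48813/ 370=131.93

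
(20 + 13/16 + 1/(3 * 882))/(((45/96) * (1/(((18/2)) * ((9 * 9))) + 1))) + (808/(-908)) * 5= 39.89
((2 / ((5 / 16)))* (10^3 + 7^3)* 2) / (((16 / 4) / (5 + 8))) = 55868.80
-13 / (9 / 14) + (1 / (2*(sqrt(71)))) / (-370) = -182 / 9 -sqrt(71) / 52540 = -20.22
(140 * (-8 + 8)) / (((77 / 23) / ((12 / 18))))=0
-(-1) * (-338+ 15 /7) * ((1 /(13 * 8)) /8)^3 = -2351 /4031512576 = -0.00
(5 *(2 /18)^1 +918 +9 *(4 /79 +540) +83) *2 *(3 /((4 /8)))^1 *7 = 492408.95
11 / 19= 0.58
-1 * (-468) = 468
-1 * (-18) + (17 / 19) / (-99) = 33841 / 1881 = 17.99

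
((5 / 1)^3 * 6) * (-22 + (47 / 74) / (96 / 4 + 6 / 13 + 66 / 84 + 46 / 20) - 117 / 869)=-2227773336875 / 134335234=-16583.69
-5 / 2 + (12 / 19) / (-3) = -103 / 38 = -2.71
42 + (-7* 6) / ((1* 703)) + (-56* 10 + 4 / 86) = -15659022 / 30229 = -518.01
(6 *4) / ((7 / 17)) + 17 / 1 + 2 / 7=529 / 7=75.57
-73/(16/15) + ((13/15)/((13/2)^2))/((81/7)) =-17295077/252720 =-68.44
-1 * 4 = -4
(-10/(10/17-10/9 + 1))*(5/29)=-7650/2117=-3.61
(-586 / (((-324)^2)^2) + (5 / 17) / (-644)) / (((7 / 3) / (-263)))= 1811616930163 / 35188570779264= 0.05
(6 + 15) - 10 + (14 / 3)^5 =540497 / 243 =2224.27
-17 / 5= -3.40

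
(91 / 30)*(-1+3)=91 / 15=6.07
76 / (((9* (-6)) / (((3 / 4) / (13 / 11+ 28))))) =-209 / 5778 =-0.04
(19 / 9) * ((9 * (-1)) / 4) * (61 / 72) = -1159 / 288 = -4.02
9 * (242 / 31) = 2178 / 31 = 70.26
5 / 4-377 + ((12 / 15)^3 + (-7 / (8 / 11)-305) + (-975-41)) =-1705863 / 1000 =-1705.86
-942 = -942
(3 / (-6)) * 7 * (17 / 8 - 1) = -63 / 16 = -3.94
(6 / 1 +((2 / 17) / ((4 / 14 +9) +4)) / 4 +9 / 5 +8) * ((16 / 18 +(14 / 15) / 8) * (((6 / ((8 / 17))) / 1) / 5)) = 40.52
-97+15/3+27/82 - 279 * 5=-121907/82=-1486.67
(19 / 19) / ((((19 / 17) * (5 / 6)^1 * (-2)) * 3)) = -17 / 95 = -0.18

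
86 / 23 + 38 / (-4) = -265 / 46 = -5.76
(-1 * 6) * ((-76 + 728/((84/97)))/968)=-1147/242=-4.74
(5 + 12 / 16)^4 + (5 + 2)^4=894497 / 256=3494.13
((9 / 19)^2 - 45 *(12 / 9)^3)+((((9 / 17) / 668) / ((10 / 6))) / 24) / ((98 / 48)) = -320725945699 / 3013144260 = -106.44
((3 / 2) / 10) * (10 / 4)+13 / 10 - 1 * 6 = -173 / 40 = -4.32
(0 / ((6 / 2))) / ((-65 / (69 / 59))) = 0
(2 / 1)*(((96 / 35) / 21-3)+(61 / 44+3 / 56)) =-30819 / 10780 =-2.86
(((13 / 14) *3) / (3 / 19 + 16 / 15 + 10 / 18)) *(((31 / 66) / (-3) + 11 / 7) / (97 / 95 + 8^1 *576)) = 690222975 / 1436797971224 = 0.00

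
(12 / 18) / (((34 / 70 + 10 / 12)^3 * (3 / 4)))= 8232000 / 21253933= 0.39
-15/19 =-0.79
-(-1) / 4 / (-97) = -1 / 388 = -0.00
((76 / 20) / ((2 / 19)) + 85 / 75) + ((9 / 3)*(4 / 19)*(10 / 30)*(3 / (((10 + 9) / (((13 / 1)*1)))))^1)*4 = 421957 / 10830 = 38.96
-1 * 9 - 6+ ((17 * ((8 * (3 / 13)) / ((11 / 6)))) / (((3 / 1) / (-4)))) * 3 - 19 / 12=-145961 / 1716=-85.06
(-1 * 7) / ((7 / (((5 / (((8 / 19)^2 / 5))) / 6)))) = -23.50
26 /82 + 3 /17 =344 /697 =0.49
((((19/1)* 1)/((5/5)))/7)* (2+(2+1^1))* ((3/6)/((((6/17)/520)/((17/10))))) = 356915/21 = 16995.95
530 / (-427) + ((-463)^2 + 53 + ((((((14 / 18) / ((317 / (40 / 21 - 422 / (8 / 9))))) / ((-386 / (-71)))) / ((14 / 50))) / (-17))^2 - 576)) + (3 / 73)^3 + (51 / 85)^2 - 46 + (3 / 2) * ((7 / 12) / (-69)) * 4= 7214506675988659940543199336612059 / 33744331401313125149755934400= 213799.07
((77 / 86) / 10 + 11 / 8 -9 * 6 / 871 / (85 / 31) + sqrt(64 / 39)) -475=-12060596023 / 25468040 + 8 * sqrt(39) / 39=-472.28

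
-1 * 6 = -6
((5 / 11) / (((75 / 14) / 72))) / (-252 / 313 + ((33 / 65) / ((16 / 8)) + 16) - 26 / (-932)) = 318553872 / 807017101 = 0.39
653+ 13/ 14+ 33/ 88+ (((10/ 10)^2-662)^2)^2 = 10690397810137/ 56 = 190899960895.30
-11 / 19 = -0.58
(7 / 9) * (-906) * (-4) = 8456 / 3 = 2818.67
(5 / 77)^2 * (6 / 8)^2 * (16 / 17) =225 / 100793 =0.00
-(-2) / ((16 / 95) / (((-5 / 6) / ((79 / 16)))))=-2.00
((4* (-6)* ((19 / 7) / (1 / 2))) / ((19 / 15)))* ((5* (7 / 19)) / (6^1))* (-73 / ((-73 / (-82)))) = 49200 / 19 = 2589.47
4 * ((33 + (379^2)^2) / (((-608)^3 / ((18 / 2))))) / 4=-826.21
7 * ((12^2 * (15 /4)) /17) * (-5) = -1111.76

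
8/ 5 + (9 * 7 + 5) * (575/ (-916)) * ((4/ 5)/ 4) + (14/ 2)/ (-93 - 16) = -873802/ 124805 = -7.00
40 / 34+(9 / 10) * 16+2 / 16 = 10677 / 680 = 15.70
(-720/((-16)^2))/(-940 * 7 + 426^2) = -45/2798336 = -0.00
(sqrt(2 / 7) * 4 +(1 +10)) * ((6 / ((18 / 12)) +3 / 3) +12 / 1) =68 * sqrt(14) / 7 +187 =223.35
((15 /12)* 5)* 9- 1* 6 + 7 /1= 229 /4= 57.25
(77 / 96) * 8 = 6.42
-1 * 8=-8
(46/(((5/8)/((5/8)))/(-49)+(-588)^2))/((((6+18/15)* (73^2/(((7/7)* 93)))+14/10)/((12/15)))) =12152/47262976525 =0.00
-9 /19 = -0.47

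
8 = 8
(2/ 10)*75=15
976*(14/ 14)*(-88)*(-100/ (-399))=-8588800/ 399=-21525.81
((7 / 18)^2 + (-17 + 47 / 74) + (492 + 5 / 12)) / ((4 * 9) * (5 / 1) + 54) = 2854361 / 1402596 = 2.04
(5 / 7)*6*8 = 240 / 7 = 34.29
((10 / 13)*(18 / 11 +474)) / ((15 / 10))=34880 / 143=243.92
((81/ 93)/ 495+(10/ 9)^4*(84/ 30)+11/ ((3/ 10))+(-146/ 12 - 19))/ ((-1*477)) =-218570921/ 10671925770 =-0.02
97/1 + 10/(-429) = 41603/429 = 96.98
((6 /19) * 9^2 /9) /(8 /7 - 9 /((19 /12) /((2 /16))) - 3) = -756 /683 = -1.11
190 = 190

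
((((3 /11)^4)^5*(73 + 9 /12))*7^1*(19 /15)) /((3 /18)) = 27360797194647 /1345499989865120018402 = 0.00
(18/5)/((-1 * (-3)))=6/5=1.20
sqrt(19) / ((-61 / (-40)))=40 * sqrt(19) / 61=2.86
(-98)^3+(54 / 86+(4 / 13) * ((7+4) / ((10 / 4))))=-941190.02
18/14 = 9/7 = 1.29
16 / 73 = 0.22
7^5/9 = 16807/9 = 1867.44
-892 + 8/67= -891.88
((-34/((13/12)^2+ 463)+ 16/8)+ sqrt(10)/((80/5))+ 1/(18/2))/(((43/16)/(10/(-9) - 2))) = -549209920/232807203 - 28 * sqrt(10)/387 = -2.59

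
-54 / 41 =-1.32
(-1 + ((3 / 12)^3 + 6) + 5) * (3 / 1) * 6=5769 / 32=180.28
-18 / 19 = -0.95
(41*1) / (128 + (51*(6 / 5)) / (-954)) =10865 / 33903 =0.32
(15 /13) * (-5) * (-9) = 51.92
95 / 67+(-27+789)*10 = 510635 / 67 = 7621.42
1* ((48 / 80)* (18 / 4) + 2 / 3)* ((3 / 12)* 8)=101 / 15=6.73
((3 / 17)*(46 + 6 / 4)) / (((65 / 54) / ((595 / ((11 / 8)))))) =430920 / 143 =3013.43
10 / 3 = 3.33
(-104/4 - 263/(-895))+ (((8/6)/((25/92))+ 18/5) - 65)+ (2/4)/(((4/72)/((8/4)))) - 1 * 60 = -124.20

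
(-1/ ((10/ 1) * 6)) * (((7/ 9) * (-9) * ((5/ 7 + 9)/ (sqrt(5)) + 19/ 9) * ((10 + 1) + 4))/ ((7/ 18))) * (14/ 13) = 133/ 13 + 612 * sqrt(5)/ 65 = 31.28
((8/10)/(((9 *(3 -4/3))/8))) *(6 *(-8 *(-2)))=1024/25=40.96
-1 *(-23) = 23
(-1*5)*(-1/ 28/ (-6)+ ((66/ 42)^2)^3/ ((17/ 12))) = -2552476435/ 48000792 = -53.18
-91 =-91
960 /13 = 73.85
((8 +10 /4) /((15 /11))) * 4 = 154 /5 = 30.80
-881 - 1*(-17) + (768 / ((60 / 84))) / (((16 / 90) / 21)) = 126144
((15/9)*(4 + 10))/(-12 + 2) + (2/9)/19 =-397/171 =-2.32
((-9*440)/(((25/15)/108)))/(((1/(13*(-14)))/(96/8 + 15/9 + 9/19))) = 12547446912/19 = 660391942.74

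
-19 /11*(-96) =1824 /11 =165.82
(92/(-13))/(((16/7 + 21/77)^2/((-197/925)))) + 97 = 230331193/2368925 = 97.23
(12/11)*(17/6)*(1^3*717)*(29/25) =706962/275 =2570.77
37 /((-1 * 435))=-37 /435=-0.09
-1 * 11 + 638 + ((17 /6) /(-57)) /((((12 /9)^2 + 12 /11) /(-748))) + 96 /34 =642.78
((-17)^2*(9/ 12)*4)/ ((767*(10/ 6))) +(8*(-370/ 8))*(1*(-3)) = 4259451/ 3835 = 1110.68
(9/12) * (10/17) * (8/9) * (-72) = -28.24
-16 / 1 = -16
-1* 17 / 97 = -17 / 97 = -0.18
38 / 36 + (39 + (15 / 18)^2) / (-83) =575 / 996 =0.58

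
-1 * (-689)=689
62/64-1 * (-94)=3039/32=94.97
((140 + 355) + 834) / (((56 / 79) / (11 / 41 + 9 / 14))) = 54910293 / 32144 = 1708.26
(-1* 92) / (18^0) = -92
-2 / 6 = -1 / 3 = -0.33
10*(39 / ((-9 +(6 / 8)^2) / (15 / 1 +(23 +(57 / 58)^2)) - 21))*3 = -204486360 / 3708113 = -55.15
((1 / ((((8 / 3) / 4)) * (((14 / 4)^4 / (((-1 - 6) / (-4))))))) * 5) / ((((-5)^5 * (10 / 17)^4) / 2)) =-250563 / 535937500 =-0.00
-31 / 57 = -0.54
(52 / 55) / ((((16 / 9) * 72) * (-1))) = -13 / 1760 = -0.01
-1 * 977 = -977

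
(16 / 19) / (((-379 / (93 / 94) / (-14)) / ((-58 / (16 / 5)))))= -188790 / 338447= -0.56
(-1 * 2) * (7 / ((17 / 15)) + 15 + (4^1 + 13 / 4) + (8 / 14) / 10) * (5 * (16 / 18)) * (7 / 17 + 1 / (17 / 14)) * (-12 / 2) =542328 / 289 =1876.57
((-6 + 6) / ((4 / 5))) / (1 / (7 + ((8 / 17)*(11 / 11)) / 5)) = 0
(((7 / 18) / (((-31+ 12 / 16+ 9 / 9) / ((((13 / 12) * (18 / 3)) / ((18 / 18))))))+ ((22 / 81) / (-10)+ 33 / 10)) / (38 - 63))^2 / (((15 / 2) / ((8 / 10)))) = 13323122 / 7688671875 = 0.00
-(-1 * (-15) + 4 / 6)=-47 / 3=-15.67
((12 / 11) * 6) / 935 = 72 / 10285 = 0.01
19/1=19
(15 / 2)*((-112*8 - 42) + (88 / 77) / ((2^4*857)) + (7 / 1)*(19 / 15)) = -167216111 / 23996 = -6968.50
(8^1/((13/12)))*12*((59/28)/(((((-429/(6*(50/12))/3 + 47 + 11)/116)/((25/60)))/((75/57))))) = 513300000/2259803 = 227.14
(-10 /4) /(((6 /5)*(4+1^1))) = -5 /12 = -0.42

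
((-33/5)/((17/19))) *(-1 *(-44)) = -27588/85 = -324.56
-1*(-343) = 343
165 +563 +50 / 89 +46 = 68936 / 89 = 774.56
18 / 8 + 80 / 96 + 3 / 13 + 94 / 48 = 1645 / 312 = 5.27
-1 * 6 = -6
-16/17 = -0.94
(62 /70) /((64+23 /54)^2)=90396 /423620435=0.00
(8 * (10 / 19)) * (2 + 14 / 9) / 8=320 / 171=1.87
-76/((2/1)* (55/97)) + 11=-3081/55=-56.02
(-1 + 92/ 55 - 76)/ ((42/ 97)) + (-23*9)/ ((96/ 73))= -4082557/ 12320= -331.38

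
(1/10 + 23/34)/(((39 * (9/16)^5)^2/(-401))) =-9699891580239872/150262973761095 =-64.55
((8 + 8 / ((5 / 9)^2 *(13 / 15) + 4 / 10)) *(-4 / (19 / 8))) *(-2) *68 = 70537216 / 15409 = 4577.66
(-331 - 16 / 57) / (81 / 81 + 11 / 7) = -132181 / 1026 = -128.83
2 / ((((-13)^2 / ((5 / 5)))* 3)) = 2 / 507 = 0.00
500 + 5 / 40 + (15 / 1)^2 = 5801 / 8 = 725.12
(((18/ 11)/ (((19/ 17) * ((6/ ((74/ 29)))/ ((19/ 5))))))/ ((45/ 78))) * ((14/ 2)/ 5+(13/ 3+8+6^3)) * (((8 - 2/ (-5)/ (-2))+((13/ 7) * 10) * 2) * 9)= 48353348472/ 126875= 381110.14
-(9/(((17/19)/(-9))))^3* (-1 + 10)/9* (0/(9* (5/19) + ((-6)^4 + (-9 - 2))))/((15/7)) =0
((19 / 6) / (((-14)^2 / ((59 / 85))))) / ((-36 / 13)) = -14573 / 3598560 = -0.00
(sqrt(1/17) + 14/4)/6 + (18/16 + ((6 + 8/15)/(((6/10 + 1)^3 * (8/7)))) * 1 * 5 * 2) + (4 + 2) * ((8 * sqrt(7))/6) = sqrt(17)/102 + 16041/1024 + 8 * sqrt(7) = 36.87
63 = 63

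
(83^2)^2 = 47458321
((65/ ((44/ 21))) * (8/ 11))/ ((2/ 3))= 4095/ 121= 33.84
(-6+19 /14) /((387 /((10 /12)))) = -325 /32508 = -0.01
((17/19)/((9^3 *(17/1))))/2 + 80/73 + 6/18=2890315/2022246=1.43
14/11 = 1.27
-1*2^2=-4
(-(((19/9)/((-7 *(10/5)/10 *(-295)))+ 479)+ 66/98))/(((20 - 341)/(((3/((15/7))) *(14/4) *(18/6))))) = 12480757/568170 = 21.97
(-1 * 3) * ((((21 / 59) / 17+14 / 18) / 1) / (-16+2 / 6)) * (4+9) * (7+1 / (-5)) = 37492 / 2773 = 13.52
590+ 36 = 626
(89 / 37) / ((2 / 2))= 89 / 37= 2.41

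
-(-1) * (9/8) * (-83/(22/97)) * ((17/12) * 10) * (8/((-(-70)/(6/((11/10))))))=-6159015/1694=-3635.78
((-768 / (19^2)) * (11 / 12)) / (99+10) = -704 / 39349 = -0.02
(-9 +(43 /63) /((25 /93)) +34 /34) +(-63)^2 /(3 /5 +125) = 8618149 /329700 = 26.14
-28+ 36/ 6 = -22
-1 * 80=-80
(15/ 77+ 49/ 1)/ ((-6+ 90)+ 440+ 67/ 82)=310616/ 3313695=0.09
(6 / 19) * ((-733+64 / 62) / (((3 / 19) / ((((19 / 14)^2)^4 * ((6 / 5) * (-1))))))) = 1156122086889993 / 57186825920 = 20216.58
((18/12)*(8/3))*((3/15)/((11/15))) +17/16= 379/176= 2.15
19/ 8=2.38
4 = 4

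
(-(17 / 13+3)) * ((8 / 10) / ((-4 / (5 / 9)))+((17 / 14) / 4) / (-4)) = 0.81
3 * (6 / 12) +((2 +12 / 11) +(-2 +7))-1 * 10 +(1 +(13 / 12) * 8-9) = 17 / 66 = 0.26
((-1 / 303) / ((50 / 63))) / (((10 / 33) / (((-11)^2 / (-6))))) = 27951 / 101000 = 0.28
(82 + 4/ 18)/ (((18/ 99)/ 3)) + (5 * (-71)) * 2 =1940/ 3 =646.67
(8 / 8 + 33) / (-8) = -17 / 4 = -4.25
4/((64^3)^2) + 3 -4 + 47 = 790273982465/17179869184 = 46.00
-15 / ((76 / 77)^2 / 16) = -88935 / 361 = -246.36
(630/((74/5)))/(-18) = -175/74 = -2.36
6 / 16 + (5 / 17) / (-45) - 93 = -113381 / 1224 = -92.63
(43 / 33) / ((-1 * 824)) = -43 / 27192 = -0.00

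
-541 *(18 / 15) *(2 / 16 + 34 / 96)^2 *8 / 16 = -286189 / 3840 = -74.53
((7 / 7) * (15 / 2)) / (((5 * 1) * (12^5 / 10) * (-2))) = -5 / 165888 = -0.00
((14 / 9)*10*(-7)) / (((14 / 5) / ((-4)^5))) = 358400 / 9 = 39822.22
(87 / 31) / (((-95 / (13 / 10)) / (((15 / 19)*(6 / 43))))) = -10179 / 2406065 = -0.00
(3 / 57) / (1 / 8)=0.42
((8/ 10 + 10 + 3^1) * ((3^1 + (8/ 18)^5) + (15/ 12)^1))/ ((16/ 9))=23182367/ 699840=33.13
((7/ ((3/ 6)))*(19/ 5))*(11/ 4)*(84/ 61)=61446/ 305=201.46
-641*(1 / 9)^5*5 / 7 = -3205 / 413343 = -0.01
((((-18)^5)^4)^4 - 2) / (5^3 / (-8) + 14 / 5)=-1056477858464732743698966086253607622990791106115723001147680031331917974272478444691402406113616854960 / 513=-2059411030145677862960948000000000000000000000000000000000000000000000000000000000000000000000000000.00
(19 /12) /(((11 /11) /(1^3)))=19 /12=1.58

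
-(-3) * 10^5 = 300000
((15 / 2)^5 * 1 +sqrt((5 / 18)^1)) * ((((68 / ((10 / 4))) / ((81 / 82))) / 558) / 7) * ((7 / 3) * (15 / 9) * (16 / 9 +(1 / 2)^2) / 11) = 50881 * sqrt(10) / 60407127 +159003125 / 1325808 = 119.93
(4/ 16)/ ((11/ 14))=0.32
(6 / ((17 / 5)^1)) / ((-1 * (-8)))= 15 / 68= 0.22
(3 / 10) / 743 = 3 / 7430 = 0.00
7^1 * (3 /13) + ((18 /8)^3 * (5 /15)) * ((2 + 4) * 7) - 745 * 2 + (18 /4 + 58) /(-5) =-558029 /416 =-1341.42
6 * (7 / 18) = 7 / 3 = 2.33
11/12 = 0.92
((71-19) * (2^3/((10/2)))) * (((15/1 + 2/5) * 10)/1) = 64064/5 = 12812.80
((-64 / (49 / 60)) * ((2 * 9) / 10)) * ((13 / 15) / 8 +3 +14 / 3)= -268704 / 245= -1096.75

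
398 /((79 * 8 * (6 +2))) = 199 /2528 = 0.08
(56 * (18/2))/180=14/5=2.80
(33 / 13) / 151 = 33 / 1963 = 0.02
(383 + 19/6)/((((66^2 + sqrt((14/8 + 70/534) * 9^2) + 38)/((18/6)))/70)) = 126853989080/6873321773 - 3405990 * sqrt(10947)/6873321773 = 18.40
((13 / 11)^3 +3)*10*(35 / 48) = 541625 / 15972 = 33.91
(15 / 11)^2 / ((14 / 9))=2025 / 1694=1.20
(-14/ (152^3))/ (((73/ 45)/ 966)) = -152145/ 64090496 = -0.00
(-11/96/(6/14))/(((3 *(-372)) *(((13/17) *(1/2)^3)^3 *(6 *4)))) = 378301/33100002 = 0.01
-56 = -56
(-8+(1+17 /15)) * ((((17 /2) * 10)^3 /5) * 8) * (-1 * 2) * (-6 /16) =-4323440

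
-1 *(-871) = 871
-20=-20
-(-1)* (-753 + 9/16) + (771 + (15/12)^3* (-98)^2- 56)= 149763/8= 18720.38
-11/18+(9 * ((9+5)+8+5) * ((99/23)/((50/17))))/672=-189893/2318400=-0.08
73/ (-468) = -73/ 468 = -0.16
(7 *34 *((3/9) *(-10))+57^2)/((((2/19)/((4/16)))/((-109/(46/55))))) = -839138135/1104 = -760088.89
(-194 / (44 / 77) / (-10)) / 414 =679 / 8280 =0.08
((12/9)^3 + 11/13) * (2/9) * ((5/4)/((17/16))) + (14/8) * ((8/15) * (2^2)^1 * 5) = 1047616/53703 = 19.51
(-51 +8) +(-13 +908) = 852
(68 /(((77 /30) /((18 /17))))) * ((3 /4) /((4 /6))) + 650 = 52480 /77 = 681.56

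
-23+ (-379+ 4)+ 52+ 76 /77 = -26566 /77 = -345.01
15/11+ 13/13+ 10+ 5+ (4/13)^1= 2527/143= 17.67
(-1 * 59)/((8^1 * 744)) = -59/5952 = -0.01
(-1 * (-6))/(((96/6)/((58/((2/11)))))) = 957/8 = 119.62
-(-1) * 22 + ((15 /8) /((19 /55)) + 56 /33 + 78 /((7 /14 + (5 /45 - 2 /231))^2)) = 853442746033 /3497280600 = 244.03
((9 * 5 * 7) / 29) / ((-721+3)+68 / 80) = -0.02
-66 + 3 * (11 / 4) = -231 / 4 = -57.75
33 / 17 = 1.94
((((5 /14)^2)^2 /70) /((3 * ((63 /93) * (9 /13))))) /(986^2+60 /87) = 1460875 /8597563124274432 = 0.00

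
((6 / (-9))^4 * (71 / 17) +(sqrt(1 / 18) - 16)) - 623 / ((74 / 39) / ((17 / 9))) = -64742801 / 101898 +sqrt(2) / 6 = -635.13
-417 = -417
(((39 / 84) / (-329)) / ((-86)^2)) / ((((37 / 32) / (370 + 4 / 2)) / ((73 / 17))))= -706056 / 2678437363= -0.00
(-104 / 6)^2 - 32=2416 / 9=268.44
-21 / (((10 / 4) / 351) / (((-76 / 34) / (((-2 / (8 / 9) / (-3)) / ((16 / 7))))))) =1707264 / 85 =20085.46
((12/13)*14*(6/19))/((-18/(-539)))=30184/247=122.20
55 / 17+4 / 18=529 / 153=3.46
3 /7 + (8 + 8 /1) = 115 /7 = 16.43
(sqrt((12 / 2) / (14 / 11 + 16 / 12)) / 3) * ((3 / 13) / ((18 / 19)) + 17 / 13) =121 * sqrt(473) / 3354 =0.78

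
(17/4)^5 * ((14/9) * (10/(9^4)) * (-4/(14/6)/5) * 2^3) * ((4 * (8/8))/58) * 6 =-1419857/380538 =-3.73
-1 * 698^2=-487204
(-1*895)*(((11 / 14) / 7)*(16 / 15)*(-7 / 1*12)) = 63008 / 7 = 9001.14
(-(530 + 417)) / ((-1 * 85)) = 947 / 85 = 11.14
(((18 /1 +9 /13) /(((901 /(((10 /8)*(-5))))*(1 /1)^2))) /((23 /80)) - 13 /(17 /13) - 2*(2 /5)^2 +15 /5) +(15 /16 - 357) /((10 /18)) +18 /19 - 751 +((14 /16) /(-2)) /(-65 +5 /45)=-1672391129684597 /1195700521600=-1398.67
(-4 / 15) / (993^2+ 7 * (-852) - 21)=-1 / 3675240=-0.00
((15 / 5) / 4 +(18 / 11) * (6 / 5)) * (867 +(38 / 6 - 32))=125569 / 55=2283.07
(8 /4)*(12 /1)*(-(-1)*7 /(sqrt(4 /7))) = 84*sqrt(7) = 222.24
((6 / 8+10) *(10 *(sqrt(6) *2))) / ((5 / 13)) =559 *sqrt(6) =1369.26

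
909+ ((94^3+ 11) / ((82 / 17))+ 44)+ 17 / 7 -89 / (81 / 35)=8048738891 / 46494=173113.50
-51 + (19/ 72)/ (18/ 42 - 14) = -18367/ 360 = -51.02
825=825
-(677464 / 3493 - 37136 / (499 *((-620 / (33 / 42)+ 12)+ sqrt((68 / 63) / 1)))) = -194.04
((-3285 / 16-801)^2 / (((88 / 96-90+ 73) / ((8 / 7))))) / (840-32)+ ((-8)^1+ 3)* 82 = -4358200843 / 8732864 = -499.06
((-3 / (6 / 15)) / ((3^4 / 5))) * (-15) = 125 / 18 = 6.94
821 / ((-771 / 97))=-79637 / 771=-103.29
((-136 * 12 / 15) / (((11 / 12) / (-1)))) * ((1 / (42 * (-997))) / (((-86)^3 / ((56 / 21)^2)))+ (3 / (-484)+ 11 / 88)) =468628907422864 / 33234498847935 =14.10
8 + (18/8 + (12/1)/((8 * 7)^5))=1411250179/137682944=10.25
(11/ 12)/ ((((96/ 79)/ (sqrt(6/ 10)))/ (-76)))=-16511 * sqrt(15)/ 1440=-44.41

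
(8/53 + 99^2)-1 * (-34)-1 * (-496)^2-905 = -237085.85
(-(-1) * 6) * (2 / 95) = 12 / 95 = 0.13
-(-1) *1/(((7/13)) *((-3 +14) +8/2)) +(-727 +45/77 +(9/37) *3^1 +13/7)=-30927529/42735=-723.70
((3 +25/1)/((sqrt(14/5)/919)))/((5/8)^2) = 117632 * sqrt(70)/25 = 39367.20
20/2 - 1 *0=10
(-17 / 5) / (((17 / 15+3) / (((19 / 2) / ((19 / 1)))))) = -51 / 124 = -0.41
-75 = -75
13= 13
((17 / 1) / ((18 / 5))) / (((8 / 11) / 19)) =17765 / 144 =123.37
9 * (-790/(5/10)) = -14220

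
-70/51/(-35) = 2/51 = 0.04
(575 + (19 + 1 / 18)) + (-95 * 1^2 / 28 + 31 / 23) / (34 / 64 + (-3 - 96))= 5424866171 / 9131598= 594.08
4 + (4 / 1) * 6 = 28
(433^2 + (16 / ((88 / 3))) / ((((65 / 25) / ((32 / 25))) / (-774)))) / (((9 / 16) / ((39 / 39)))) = 2142496432 / 6435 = 332944.28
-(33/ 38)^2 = -1089/ 1444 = -0.75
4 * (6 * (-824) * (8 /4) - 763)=-42604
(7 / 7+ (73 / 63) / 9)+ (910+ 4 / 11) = 5684978 / 6237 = 911.49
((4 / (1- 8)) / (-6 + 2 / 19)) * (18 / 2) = 0.87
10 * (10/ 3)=100/ 3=33.33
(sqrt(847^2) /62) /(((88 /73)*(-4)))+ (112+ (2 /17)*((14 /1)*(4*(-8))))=1904315 /33728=56.46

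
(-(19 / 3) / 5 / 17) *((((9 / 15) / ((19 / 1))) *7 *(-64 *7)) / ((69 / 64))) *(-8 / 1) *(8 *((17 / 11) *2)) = -25690112 / 18975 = -1353.89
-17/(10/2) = -17/5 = -3.40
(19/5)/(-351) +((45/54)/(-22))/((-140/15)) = -0.01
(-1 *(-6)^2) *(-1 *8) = 288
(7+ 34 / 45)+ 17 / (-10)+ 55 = 1099 / 18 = 61.06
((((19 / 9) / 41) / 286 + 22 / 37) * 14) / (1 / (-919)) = -14940327283 / 1952379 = -7652.37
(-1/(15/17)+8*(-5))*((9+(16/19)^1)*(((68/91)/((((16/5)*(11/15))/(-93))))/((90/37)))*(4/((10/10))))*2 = 204525011/5187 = 39430.31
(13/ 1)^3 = 2197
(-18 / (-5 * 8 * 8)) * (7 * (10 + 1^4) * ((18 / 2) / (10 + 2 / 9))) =56133 / 14720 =3.81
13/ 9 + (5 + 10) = 148/ 9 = 16.44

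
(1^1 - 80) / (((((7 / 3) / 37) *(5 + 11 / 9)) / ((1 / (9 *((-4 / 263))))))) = 2306247 / 1568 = 1470.82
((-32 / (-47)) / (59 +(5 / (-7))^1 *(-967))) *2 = 7 / 3854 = 0.00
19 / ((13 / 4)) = 76 / 13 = 5.85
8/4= 2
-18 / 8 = -9 / 4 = -2.25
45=45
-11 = -11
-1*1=-1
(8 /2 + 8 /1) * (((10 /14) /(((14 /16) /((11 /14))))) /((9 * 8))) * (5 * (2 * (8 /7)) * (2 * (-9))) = -52800 /2401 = -21.99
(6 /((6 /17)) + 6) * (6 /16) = 69 /8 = 8.62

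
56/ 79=0.71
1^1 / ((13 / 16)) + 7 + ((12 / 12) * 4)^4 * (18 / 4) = 15083 / 13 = 1160.23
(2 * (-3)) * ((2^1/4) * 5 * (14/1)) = -210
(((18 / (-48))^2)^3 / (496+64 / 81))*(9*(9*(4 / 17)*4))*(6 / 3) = 4782969 / 5603983360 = 0.00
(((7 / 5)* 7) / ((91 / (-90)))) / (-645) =42 / 2795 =0.02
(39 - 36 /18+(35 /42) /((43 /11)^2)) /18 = 411083 /199692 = 2.06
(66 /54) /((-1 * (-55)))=0.02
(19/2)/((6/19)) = 361/12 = 30.08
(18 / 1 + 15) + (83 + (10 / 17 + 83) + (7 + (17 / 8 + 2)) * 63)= 122463 / 136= 900.46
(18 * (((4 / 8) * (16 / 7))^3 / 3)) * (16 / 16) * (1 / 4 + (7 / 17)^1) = 34560 / 5831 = 5.93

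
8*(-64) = -512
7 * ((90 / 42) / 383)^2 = 225 / 1026823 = 0.00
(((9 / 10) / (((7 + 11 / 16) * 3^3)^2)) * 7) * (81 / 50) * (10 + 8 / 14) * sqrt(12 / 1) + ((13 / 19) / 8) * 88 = 9472 * sqrt(3) / 1891125 + 143 / 19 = 7.53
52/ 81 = 0.64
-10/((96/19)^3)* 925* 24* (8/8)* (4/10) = -688.43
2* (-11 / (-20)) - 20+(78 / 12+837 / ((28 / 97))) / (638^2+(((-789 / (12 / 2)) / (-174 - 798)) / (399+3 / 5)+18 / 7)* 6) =-348493015216413 / 18445751556370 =-18.89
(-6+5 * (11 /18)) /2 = -53 /36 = -1.47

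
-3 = -3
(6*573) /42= 81.86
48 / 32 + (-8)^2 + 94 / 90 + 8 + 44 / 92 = 75.02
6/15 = 2/5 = 0.40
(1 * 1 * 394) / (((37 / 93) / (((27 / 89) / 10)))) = 494667 / 16465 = 30.04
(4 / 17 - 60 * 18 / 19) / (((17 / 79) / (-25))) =6576.38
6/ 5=1.20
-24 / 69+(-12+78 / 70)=-9043 / 805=-11.23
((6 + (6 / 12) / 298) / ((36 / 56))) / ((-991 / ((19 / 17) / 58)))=-475741 / 2620651932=-0.00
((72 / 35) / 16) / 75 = 3 / 1750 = 0.00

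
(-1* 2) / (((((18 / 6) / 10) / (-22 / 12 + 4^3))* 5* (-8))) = 373 / 36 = 10.36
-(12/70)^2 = -36/1225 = -0.03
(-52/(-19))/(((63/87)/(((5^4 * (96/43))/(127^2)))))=0.33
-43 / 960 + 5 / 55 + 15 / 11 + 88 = 944167 / 10560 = 89.41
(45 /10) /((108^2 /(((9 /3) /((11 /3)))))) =1 /3168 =0.00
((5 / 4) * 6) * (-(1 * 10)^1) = -75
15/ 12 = 5/ 4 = 1.25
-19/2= -9.50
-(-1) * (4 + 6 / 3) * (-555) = -3330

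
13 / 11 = 1.18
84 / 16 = 21 / 4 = 5.25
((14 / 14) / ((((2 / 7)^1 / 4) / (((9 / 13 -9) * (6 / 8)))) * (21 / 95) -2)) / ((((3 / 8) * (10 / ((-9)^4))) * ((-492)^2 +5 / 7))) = -62828136 / 17407115669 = -0.00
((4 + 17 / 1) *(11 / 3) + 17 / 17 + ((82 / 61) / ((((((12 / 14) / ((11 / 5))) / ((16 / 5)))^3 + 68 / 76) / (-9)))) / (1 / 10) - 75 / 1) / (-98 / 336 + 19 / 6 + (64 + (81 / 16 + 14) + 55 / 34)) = -1.51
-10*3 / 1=-30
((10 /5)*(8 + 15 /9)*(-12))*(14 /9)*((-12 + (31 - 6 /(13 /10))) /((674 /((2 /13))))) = -607376 /512577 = -1.18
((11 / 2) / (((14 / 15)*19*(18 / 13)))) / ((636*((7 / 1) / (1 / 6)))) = 715 / 85264704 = 0.00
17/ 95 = 0.18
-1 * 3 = -3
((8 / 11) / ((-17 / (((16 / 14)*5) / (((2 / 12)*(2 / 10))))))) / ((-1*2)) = 4800 / 1309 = 3.67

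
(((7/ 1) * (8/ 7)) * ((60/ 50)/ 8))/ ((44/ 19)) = 57/ 110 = 0.52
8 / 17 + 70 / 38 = 2.31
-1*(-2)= 2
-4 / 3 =-1.33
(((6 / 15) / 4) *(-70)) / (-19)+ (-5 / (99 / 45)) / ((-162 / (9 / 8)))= 11563 / 30096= 0.38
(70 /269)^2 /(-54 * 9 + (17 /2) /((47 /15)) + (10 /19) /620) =-135646700 /968104576937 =-0.00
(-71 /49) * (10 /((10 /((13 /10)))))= -923 /490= -1.88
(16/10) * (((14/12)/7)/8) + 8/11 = 251/330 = 0.76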